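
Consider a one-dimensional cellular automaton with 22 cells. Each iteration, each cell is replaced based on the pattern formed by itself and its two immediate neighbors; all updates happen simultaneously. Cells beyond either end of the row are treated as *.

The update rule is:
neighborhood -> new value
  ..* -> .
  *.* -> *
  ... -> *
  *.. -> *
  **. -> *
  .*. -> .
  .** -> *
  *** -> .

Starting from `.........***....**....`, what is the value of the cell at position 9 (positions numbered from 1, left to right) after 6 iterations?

iteration 1: ********.*.****.*****.
iteration 2: .......**.**..***...**
iteration 3: ******.******.*.***.*.
iteration 4: .....***....**.**.**.*
iteration 5: ****.*.****.**********
iteration 6: ...**.**..***.........
position 9 holds .

.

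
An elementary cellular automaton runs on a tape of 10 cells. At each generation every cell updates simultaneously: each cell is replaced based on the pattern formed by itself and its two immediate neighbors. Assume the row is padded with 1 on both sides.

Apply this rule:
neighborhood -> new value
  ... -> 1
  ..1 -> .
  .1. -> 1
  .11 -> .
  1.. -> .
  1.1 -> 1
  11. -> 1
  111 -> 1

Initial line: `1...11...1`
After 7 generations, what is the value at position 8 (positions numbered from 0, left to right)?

1.1..1.1..
111..111..
111...11..
111.1..1..
11111..1..
11111..1..  (fixed point — unchanged through generation 7)
position 8 holds .

.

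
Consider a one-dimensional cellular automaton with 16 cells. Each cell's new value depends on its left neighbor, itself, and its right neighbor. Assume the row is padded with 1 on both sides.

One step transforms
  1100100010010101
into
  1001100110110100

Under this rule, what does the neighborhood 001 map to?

At position 3 the neighborhood is 001; the next row has 1 there.

1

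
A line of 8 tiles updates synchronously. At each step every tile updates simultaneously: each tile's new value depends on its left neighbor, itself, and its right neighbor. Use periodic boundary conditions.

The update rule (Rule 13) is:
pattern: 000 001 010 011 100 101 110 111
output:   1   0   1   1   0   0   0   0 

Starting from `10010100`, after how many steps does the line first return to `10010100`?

10010100

1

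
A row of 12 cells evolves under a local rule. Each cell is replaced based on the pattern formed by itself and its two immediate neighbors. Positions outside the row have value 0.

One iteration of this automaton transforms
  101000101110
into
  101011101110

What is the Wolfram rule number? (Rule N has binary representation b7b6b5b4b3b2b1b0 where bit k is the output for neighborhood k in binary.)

207

position 9: 111 → 1  (bit 7 = 1)
position 10: 110 → 1  (bit 6 = 1)
position 1: 101 → 0  (bit 5 = 0)
position 3: 100 → 0  (bit 4 = 0)
position 8: 011 → 1  (bit 3 = 1)
position 0: 010 → 1  (bit 2 = 1)
position 5: 001 → 1  (bit 1 = 1)
position 4: 000 → 1  (bit 0 = 1)
bits b7..b0 = 11001111 = 207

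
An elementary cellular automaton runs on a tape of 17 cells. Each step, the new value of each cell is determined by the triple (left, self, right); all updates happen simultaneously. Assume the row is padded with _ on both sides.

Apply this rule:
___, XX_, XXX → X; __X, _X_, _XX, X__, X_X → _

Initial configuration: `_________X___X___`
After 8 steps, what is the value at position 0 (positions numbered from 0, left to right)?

step 1: XXXXXXXX___X___XX
step 2: _XXXXXXX_X___X__X
step 3: __XXXXXX___X_____
step 4: X__XXXXX_X___XXXX
step 5: ____XXXX___X__XXX
step 6: XXX__XXX_X_____XX
step 7: _XX___XX___XXX__X
step 8: __X_X__X_X__XX___
position 0 holds _

_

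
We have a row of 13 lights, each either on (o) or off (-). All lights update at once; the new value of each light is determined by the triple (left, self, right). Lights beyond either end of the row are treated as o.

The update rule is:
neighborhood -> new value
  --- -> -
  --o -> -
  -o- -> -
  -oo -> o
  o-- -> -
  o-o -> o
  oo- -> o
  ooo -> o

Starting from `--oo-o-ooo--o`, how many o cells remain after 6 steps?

step 1: --ooo-oooo--o
step 2: --oooooooo--o
step 3: --oooooooo--o  (fixed point — unchanged through step 6)
count of o: 9

9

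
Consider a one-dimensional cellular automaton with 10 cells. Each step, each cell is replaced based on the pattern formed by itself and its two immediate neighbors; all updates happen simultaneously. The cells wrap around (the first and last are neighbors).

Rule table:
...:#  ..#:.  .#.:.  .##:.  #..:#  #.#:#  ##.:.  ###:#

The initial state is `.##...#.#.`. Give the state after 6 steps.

...##..#.#
##...#..#.
..##..#..#
#...#..#..
.##..#..#.
...#..#..#

...#..#..#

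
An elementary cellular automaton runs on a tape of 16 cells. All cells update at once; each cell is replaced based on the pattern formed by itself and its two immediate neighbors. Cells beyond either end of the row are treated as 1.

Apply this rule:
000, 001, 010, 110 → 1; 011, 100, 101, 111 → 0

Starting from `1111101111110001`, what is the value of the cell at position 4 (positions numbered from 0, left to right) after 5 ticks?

0000100000010110
0111101111110010
0000100000010110  (repeats tick 1; period 2)
tick 5: 0000100000010110
position 4 holds 1

1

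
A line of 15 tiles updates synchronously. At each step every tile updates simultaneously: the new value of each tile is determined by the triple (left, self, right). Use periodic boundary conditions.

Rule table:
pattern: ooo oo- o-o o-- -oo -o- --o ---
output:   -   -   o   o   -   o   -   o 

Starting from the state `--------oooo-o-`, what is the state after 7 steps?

step 1: ooooooo-----ooo
step 2: -------oooo----
step 3: oooooo-----oooo
step 4: ------oooo-----
step 5: ooooo-----ooooo
step 6: -----oooo------
step 7: oooo-----oooooo

oooo-----oooooo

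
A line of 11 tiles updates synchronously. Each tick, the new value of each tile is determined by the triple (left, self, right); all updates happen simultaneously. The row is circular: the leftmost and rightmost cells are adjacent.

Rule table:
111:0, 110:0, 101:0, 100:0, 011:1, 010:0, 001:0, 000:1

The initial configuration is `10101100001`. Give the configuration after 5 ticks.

00001001101
01100001000
01001100011
00001001010
11100000000

11100000000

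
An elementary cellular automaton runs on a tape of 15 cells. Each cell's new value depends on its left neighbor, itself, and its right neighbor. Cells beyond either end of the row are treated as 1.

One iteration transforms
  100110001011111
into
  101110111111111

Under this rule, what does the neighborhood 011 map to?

1

At position 3 the neighborhood is 011; the next row has 1 there.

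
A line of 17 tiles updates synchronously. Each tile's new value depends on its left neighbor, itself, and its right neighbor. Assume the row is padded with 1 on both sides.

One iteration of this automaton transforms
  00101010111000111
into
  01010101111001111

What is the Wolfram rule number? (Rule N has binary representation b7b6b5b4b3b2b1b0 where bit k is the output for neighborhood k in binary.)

234

position 9: 111 → 1  (bit 7 = 1)
position 10: 110 → 1  (bit 6 = 1)
position 3: 101 → 1  (bit 5 = 1)
position 0: 100 → 0  (bit 4 = 0)
position 8: 011 → 1  (bit 3 = 1)
position 2: 010 → 0  (bit 2 = 0)
position 1: 001 → 1  (bit 1 = 1)
position 12: 000 → 0  (bit 0 = 0)
bits b7..b0 = 11101010 = 234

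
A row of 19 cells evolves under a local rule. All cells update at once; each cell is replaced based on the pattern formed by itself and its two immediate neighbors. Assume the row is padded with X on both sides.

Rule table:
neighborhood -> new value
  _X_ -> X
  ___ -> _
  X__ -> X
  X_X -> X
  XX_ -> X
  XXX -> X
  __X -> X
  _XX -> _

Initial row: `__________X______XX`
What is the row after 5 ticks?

XXXXXXXX_XXX_XXXX_X

X________XXX____X_X
XX______X_XXX__XXX_
XXX____XXX_XXXX_XXX
XXXX__X_XXX_XXXX_XX
XXXXXXXX_XXX_XXXX_X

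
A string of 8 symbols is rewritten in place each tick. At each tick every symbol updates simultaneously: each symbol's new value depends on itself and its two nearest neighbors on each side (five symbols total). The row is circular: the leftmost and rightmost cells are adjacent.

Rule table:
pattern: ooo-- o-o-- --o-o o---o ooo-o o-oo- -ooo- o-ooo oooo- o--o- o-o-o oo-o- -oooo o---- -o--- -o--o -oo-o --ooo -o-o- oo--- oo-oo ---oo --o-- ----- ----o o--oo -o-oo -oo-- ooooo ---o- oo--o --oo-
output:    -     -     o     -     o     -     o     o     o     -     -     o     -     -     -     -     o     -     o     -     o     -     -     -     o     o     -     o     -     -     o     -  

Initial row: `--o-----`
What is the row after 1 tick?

o-------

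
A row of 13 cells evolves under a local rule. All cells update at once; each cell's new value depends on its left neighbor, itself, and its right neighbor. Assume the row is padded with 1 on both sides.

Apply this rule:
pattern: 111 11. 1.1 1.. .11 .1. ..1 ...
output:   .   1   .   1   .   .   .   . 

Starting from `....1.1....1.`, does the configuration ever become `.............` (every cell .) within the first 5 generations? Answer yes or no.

generation 1: 1......1.....
generation 2: 11......1....
generation 3: .11......1...
generation 4: ..11......1..
generation 5: 1..11......1.
generation 5 is 1..11......1., still not uniform .

no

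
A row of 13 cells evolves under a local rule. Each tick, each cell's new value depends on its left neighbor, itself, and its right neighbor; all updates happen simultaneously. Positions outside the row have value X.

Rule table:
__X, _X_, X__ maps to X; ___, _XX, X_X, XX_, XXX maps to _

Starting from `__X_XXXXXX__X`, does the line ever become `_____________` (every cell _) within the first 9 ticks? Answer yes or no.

tick 1: XXX_______XX_
tick 2: ___X_____X___
tick 3: X_XXX___XXX_X
tick 4: _____X_X_____
tick 5: X___XX_XX___X
tick 6: _X_X_____X_X_
tick 7: _X_XX___XX_X_
tick 8: _X___X_X___X_
tick 9: _XX_XX_XX_XX_
tick 9 is _XX_XX_XX_XX_, still not uniform _

no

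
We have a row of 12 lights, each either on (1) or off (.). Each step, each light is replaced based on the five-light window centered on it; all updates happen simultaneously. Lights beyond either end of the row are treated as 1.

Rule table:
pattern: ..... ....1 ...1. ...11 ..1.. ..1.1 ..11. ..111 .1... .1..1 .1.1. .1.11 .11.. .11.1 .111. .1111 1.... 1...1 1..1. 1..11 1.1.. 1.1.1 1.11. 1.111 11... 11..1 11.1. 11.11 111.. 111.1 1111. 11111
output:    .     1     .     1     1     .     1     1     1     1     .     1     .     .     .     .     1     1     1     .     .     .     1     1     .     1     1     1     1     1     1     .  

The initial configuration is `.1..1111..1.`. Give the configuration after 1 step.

1.1.1.1111.1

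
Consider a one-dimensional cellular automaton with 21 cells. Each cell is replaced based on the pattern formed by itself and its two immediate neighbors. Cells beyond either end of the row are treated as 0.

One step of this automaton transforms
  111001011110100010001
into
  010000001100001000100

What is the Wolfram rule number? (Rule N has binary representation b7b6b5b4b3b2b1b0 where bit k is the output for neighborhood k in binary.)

position 1: 111 → 1  (bit 7 = 1)
position 2: 110 → 0  (bit 6 = 0)
position 6: 101 → 0  (bit 5 = 0)
position 3: 100 → 0  (bit 4 = 0)
position 0: 011 → 0  (bit 3 = 0)
position 5: 010 → 0  (bit 2 = 0)
position 4: 001 → 0  (bit 1 = 0)
position 14: 000 → 1  (bit 0 = 1)
bits b7..b0 = 10000001 = 129

129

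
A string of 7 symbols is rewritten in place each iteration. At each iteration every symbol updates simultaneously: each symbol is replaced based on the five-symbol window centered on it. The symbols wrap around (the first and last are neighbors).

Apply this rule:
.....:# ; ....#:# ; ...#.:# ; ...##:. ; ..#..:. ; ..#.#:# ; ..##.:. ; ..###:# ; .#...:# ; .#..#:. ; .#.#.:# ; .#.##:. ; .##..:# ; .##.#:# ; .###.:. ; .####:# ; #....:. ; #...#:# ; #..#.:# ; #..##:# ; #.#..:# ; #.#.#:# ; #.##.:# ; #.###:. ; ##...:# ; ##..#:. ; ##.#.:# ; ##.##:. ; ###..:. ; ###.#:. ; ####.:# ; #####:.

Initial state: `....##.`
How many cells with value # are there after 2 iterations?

4

iteration 1: .##..##
iteration 2: .##.#.#
count of #: 4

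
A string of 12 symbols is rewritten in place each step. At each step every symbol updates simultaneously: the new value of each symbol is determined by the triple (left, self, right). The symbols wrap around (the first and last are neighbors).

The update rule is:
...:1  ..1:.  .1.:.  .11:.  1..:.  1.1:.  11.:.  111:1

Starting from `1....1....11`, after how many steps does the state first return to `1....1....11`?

..11...11..1
.....1......
1111...11111
111..1..1111
11.......111
1..11111..11
....111....1
.11..1..11..
...........1
.111111111..
..1111111..1
...11111....
11..111..111
1....1....11

14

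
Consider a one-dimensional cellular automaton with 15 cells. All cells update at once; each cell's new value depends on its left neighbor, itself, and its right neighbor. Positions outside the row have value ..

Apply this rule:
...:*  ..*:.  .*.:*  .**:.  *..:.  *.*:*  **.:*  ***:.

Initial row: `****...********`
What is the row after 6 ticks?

...*.*........*
**.***.******.*
.**..**.....***
..*...*.***...*
*.*.*.**..*.*.*
******.*..*****

******.*..*****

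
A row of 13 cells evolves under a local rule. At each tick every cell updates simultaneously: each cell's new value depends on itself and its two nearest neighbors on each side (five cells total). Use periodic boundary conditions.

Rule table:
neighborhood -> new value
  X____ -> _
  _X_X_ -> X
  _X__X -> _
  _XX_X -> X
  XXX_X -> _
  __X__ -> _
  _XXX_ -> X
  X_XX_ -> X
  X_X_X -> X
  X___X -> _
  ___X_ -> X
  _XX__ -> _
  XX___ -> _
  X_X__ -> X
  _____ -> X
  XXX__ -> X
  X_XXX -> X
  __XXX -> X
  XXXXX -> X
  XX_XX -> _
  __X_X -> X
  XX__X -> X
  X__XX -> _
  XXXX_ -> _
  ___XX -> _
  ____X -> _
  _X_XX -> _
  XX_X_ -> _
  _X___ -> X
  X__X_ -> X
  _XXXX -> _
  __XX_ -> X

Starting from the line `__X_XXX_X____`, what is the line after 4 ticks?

_XX_XX__XX_XX

_XX_XX__XX_XX
_XX_X_X_XX_XX
_XX_XXX_XX_XX
_XX_XX__XX_XX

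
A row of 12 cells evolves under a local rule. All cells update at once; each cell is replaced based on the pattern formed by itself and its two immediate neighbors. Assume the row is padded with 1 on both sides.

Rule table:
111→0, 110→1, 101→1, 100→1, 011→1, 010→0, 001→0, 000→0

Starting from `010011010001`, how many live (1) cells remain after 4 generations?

101011101001
110110110101
011111111011
110000001110
count of 1: 5

5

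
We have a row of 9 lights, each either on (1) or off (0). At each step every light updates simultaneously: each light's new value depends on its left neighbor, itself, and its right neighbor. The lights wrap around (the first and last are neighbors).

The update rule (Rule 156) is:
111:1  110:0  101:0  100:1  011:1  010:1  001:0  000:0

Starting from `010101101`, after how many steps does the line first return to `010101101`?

2

010101001
010101101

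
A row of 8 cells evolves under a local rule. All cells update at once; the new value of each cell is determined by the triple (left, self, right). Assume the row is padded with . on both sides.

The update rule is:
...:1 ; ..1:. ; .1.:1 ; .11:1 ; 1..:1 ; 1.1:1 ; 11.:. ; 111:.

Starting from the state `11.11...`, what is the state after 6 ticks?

111...11

1.11.111
111.11..
1..11.11
11.1.11.
1.1111.1
111...11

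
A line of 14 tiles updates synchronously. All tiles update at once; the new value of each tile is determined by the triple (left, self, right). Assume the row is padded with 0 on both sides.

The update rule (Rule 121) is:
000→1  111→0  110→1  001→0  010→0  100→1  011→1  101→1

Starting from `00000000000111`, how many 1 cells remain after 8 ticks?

11111111110101
10000000011010
01111111011101
01000001110110
00111101011111
10100110110001
01010111111100
00101100000111
count of 1: 6

6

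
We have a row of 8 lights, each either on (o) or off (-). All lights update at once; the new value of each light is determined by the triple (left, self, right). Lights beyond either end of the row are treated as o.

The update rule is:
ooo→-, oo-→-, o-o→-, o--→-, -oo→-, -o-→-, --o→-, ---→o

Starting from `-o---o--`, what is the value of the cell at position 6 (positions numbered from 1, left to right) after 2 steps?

---o----
-o---oo-
position 6 holds o

o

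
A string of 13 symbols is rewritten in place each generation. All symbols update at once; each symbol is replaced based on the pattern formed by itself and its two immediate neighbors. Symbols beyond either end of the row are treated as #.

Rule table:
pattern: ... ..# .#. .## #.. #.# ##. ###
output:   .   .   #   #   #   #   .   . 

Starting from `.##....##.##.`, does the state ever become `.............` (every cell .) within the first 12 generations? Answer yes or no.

##.#...#.##.#
..###..###.##
#.#..#.#..##.
.###.####.#.#
##..##...####
..#.#.#..#...
#.######.##..
.##.....##.#.
##.#....#.###
..###...###..
#.#..#..#..#.
.###.##.##.##
generation 12 is .###.##.##.##, still not uniform .

no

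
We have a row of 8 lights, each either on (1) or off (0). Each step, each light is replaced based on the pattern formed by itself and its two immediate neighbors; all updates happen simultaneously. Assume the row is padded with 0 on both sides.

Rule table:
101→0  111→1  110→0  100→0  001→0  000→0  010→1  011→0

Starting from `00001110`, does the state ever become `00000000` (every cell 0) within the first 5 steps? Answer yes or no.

00000100
00000100  (fixed point — unchanged through step 5)
step 5 is 00000100, still not uniform 0

no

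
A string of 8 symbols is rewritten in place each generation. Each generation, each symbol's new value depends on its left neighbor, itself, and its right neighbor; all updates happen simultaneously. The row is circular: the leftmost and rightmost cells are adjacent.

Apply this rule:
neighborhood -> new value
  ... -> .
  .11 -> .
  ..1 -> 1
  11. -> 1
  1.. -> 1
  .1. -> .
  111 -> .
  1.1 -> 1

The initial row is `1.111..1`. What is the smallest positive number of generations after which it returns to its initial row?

16

generation 1: 11..111.
generation 2: .111..11
generation 3: 1..111.1
generation 4: 111..11.
generation 5: ..111.11
generation 6: 11..11.1
generation 7: .111.11.
generation 8: 1..11.11
generation 9: 111.11..
generation 10: ..11.111
generation 11: 11.11..1
generation 12: .11.111.
generation 13: 1.11..11
generation 14: 11.111..
generation 15: .11..111
generation 16: 1.111..1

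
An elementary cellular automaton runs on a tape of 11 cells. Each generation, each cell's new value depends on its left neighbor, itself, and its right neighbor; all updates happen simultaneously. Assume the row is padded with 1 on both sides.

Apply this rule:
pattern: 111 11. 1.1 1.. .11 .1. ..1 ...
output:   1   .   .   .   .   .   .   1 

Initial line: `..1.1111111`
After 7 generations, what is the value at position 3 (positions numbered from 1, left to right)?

1

.....111111
.111..11111
..1....1111
....11..111
.11......11
....1111..1
.11..11....
position 3 holds 1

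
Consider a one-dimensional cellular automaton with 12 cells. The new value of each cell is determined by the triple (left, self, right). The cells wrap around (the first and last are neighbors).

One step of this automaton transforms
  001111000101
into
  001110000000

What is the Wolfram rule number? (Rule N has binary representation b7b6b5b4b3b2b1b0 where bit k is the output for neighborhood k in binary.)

136

position 3: 111 → 1  (bit 7 = 1)
position 5: 110 → 0  (bit 6 = 0)
position 10: 101 → 0  (bit 5 = 0)
position 0: 100 → 0  (bit 4 = 0)
position 2: 011 → 1  (bit 3 = 1)
position 9: 010 → 0  (bit 2 = 0)
position 1: 001 → 0  (bit 1 = 0)
position 7: 000 → 0  (bit 0 = 0)
bits b7..b0 = 10001000 = 136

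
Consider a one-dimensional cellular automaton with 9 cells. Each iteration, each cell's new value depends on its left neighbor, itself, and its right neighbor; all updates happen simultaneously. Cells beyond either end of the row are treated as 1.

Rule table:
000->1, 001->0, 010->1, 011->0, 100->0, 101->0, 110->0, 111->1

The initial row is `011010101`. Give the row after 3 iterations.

000010100

000010100
011010100
000010100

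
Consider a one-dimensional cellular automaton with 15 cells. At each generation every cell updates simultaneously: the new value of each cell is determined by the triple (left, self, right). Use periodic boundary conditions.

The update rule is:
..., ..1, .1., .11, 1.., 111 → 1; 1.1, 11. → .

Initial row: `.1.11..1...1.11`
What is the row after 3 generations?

generation 1: .1.1.1111111.1.
generation 2: 11.1.111111..11
generation 3: 1..1.11111.1111

1..1.11111.1111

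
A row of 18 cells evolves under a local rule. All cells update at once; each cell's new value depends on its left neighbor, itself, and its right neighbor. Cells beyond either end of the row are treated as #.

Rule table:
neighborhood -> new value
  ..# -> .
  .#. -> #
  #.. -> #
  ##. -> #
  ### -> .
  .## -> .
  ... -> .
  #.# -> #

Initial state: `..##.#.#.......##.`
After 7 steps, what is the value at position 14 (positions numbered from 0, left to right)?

#..######.......##
##......##........
.##......##.......
#.##......##......
##.##......##.....
.##.##......##....
#.##.##......##...
position 14 holds #

#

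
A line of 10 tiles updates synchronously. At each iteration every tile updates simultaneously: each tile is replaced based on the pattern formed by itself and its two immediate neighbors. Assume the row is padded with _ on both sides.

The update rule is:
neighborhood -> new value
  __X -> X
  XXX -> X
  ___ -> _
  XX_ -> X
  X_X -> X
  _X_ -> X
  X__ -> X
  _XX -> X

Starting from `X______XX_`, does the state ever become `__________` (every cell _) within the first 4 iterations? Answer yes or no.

iteration 1: XX____XXXX
iteration 2: XXX__XXXXX
iteration 3: XXXXXXXXXX
iteration 4: XXXXXXXXXX
iteration 4 is XXXXXXXXXX, still not uniform _

no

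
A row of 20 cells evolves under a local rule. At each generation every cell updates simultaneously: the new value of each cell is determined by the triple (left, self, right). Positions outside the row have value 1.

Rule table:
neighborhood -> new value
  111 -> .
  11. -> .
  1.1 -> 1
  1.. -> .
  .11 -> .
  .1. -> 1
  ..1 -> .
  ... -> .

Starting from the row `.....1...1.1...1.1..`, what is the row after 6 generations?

.....1..............

generation 1: .....1...111...111..
generation 2: .....1..............
generation 3: .....1..............  (fixed point — unchanged through generation 6)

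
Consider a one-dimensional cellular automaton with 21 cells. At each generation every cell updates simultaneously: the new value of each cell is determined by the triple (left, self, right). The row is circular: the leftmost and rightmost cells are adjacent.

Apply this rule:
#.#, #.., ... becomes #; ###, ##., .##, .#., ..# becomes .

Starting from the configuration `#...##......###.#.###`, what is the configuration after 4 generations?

.##...#####....#.#...
...##......###..#.###
##...#####....#..#...
..##......###..#..##.

..##......###..#..##.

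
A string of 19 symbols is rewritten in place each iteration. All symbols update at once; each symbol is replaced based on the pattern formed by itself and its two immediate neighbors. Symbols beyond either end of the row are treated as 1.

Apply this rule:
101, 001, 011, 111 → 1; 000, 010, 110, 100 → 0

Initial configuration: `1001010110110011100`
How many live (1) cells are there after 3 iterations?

12

iteration 1: 0010101101100111001
iteration 2: 0101011011001110011
iteration 3: 1010110110011100111
count of 1: 12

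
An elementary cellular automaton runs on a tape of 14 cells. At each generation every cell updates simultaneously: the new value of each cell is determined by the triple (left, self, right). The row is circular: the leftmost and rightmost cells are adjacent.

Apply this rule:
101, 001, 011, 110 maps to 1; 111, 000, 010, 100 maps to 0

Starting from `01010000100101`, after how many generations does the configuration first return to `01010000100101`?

14

generation 1: 10100001001010
generation 2: 01000010010101
generation 3: 10000100101010
generation 4: 00001001010101
generation 5: 00010010101010
generation 6: 00100101010100
generation 7: 01001010101000
generation 8: 10010101010000
generation 9: 00101010100001
generation 10: 01010101000010
generation 11: 10101010000100
generation 12: 01010100001001
generation 13: 10101000010010
generation 14: 01010000100101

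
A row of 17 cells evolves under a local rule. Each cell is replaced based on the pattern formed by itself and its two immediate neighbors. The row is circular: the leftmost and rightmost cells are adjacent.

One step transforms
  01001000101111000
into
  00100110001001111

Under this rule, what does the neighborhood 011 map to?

1

At position 10 the neighborhood is 011; the next row has 1 there.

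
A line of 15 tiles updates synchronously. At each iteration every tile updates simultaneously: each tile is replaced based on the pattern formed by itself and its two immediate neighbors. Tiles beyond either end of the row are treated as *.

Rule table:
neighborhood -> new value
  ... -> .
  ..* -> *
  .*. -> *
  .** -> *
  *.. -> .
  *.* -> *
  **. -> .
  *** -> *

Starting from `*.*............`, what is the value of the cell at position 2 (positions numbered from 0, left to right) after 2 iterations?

.**...........*
**...........**
position 2 holds .

.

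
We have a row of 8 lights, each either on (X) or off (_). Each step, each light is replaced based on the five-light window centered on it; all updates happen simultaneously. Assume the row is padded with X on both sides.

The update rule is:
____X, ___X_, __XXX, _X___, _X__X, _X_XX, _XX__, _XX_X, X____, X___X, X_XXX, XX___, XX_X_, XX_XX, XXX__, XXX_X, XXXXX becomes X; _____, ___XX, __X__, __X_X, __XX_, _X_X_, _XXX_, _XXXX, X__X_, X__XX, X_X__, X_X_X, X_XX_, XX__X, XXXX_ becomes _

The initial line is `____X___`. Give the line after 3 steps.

XXXX_XX_
XX_XX_XX
_XX_XXX_

_XX_XXX_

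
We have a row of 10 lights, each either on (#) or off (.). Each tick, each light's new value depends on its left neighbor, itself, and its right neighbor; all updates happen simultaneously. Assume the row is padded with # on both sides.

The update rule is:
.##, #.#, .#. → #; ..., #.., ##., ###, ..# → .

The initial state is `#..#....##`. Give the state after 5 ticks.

...#....#.
...#....##
...#....#.  (repeats tick 1; period 2)
tick 5: ...#....#.

...#....#.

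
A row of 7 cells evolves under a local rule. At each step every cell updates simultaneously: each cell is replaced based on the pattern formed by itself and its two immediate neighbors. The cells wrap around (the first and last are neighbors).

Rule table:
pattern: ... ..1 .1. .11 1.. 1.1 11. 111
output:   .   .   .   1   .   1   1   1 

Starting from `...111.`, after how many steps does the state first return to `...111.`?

1

step 1: ...111.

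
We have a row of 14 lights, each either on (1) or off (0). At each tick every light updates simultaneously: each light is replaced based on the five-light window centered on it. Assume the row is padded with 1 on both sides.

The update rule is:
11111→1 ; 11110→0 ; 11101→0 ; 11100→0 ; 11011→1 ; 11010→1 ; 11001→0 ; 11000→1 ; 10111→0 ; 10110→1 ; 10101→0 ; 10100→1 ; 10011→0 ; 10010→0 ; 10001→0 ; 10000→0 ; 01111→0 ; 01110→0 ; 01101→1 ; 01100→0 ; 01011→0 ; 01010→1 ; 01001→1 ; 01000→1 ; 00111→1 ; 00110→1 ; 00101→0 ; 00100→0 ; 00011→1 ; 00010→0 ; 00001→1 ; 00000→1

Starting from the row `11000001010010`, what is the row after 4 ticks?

01110010001011

tick 1: 00101100111000
tick 2: 00001000100101
tick 3: 10100100010000
tick 4: 01110010001011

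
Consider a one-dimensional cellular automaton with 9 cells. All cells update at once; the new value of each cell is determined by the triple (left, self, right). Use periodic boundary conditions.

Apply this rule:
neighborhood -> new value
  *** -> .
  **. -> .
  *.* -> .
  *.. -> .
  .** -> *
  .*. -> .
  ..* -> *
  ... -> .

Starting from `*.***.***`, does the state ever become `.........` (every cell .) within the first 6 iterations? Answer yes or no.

no

iteration 1: ..*...*..
iteration 2: .*...*...
iteration 3: *...*....
iteration 4: ...*....*
iteration 5: ..*....*.
iteration 6: .*....*..
iteration 6 is .*....*.., still not uniform .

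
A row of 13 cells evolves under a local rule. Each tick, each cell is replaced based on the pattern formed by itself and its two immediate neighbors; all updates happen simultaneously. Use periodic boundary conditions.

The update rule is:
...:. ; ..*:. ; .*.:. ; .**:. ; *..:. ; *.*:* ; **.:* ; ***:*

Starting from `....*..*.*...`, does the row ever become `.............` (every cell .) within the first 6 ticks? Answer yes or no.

yes

tick 1: ........*....
tick 2: .............
all cells are . at tick 2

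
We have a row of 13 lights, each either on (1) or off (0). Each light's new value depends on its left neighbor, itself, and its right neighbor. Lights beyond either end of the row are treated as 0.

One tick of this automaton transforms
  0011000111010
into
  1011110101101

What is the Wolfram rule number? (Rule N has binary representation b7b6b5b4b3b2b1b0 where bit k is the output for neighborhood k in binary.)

121

position 8: 111 → 0  (bit 7 = 0)
position 3: 110 → 1  (bit 6 = 1)
position 10: 101 → 1  (bit 5 = 1)
position 4: 100 → 1  (bit 4 = 1)
position 2: 011 → 1  (bit 3 = 1)
position 11: 010 → 0  (bit 2 = 0)
position 1: 001 → 0  (bit 1 = 0)
position 0: 000 → 1  (bit 0 = 1)
bits b7..b0 = 01111001 = 121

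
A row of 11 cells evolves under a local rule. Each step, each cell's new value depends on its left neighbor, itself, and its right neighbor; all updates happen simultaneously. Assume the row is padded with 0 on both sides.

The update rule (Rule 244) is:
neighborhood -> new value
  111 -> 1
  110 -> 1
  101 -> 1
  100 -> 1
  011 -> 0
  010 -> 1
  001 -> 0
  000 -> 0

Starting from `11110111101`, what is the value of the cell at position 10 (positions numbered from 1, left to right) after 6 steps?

1

step 1: 01111011111
step 2: 00111101111
step 3: 00011110111
step 4: 00001111011
step 5: 00000111101
step 6: 00000011111
position 10 holds 1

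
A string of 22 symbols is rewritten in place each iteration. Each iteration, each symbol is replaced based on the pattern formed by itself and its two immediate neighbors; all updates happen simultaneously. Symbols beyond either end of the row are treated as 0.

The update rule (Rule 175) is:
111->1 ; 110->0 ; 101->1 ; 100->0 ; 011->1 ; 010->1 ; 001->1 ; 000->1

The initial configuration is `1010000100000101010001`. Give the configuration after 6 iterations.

1110111101111111110111
1101111011111111101110
1011110111111111011100
1111101111111110111001
1111011111111101110011
1110111111111011100110

1110111111111011100110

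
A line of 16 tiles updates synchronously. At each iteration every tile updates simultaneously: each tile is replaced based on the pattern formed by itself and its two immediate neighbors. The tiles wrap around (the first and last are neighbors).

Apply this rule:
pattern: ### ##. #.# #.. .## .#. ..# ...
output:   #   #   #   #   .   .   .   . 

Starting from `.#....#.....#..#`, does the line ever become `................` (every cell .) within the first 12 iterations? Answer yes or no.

#.#....#.....#..
.#.#....#.....#.
..#.#....#.....#
#..#.#....#.....
.#..#.#....#....
..#..#.#....#...
...#..#.#....#..
....#..#.#....#.
.....#..#.#....#
#.....#..#.#....
.#.....#..#.#...
..#.....#..#.#..
iteration 12 is ..#.....#..#.#.., still not uniform .

no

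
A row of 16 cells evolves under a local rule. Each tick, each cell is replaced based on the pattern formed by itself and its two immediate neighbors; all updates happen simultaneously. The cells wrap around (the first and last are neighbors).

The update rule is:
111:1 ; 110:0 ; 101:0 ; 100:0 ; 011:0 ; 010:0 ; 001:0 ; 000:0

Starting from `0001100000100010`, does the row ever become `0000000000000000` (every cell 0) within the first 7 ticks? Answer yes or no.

0000000000000000
all cells are 0 at tick 1

yes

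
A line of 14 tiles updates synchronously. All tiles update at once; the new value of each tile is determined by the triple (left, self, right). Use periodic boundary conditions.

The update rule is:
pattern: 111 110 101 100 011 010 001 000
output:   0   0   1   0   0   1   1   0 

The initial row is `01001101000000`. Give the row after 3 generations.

11010011000000
00110100000001
01001100000011

01001100000011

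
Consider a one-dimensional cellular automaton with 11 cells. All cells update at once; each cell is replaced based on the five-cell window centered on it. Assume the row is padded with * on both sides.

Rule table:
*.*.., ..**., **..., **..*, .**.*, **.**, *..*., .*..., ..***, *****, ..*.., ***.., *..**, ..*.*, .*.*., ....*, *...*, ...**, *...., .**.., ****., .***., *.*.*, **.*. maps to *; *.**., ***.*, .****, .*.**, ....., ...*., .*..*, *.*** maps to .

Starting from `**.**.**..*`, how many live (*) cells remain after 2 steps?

*.*.**.****
.**..**..**
count of *: 6

6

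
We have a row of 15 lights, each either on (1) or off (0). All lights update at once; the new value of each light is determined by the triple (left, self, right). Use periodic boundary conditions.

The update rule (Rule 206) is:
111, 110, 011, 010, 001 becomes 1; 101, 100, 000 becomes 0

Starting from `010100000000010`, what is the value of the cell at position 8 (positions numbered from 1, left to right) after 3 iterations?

0

110100000000110
110100000001110
110100000011110
position 8 holds 0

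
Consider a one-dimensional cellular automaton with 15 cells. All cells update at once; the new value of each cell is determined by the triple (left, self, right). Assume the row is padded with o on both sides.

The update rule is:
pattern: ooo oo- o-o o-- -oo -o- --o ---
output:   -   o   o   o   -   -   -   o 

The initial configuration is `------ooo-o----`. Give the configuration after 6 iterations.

iteration 1: ooooo---oo-ooo-
iteration 2: ----ooo--oo--oo
iteration 3: ooo---oo--oo---
iteration 4: --ooo--oo--ooo-
iteration 5: o---oo--oo---oo
iteration 6: ooo--oo--ooo---

ooo--oo--ooo---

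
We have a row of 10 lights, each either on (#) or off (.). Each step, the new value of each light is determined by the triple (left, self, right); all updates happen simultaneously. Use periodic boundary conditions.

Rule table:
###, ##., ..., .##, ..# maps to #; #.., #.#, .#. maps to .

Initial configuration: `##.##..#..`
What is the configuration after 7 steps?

##.##.#..#
##.##...##
##.##.####
##.##.####  (fixed point — unchanged through step 7)

##.##.####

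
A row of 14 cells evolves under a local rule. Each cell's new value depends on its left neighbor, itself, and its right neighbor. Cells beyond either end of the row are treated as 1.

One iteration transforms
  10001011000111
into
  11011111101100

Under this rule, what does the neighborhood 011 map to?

1

At position 6 the neighborhood is 011; the next row has 1 there.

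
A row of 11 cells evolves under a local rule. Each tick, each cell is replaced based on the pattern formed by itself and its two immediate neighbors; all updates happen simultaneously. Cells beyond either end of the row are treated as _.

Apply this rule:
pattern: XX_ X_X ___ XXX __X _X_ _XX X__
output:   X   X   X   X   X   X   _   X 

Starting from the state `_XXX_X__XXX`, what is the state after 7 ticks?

X_XX_XX_XXX

X_XXXXXX_XX
XX_XXXXXX_X
_XX_XXXXXXX
X_XX_XXXXXX
XX_XX_XXXXX
_XX_XX_XXXX
X_XX_XX_XXX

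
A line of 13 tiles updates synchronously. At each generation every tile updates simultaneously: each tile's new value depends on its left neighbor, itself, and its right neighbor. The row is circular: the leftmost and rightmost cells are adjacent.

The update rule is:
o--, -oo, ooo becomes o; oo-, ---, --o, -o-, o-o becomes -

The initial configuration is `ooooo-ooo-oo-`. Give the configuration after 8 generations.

oooo--oo--o--
ooo-o-o-o--o-
oo-------o---
o-o-------o--
---o-------o-
----o-------o
o----o-------
-o----o------

-o----o------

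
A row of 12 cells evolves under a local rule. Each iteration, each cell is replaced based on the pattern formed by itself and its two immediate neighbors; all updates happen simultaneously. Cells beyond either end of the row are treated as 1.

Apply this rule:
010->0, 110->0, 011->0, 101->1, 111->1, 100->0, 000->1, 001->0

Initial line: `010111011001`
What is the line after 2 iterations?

010101001110

101010100000
010101001110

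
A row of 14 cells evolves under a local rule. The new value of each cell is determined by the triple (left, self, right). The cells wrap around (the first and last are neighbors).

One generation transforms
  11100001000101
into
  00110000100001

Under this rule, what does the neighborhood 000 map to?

At position 4 the neighborhood is 000; the next row has 0 there.

0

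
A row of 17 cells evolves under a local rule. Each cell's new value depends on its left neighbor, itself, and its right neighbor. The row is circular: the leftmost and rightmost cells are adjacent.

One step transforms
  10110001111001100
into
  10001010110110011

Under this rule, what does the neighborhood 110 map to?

At position 3 the neighborhood is 110; the next row has 0 there.

0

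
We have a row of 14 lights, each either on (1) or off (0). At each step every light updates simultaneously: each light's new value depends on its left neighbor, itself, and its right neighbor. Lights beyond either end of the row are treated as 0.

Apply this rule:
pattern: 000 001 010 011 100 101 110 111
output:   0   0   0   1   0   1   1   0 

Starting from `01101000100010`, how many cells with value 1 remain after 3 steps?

01110000000000
01010000000000
00100000000000
count of 1: 1

1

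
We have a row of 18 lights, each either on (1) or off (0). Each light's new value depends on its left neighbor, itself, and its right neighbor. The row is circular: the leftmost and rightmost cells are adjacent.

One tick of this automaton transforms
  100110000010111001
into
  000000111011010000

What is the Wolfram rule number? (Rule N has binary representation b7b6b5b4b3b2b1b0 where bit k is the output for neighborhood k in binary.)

position 13: 111 → 1  (bit 7 = 1)
position 0: 110 → 0  (bit 6 = 0)
position 11: 101 → 1  (bit 5 = 1)
position 1: 100 → 0  (bit 4 = 0)
position 3: 011 → 0  (bit 3 = 0)
position 10: 010 → 1  (bit 2 = 1)
position 2: 001 → 0  (bit 1 = 0)
position 6: 000 → 1  (bit 0 = 1)
bits b7..b0 = 10100101 = 165

165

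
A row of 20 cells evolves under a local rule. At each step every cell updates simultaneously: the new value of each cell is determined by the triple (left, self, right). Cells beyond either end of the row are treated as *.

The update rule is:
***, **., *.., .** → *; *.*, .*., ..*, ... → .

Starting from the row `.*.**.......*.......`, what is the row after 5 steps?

**.*******.......*..

...***.......*......
*..****.......*.....
**.*****.......*....
**.******.......*...
**.*******.......*..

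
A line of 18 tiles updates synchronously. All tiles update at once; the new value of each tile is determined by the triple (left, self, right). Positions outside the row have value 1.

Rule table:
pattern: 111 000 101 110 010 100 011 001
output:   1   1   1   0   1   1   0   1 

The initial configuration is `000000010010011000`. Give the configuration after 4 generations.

111111111101111110

111111111111100111
111111111111011011
111111111110100101
111111111101111110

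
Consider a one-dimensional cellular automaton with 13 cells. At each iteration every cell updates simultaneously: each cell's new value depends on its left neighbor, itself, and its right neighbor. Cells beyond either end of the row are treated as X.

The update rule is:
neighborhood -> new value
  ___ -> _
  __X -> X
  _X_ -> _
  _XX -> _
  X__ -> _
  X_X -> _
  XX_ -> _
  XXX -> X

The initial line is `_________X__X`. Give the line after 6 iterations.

___X__X__X__X

iteration 1: ________X__X_
iteration 2: _______X__X__
iteration 3: ______X__X__X
iteration 4: _____X__X__X_
iteration 5: ____X__X__X__
iteration 6: ___X__X__X__X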